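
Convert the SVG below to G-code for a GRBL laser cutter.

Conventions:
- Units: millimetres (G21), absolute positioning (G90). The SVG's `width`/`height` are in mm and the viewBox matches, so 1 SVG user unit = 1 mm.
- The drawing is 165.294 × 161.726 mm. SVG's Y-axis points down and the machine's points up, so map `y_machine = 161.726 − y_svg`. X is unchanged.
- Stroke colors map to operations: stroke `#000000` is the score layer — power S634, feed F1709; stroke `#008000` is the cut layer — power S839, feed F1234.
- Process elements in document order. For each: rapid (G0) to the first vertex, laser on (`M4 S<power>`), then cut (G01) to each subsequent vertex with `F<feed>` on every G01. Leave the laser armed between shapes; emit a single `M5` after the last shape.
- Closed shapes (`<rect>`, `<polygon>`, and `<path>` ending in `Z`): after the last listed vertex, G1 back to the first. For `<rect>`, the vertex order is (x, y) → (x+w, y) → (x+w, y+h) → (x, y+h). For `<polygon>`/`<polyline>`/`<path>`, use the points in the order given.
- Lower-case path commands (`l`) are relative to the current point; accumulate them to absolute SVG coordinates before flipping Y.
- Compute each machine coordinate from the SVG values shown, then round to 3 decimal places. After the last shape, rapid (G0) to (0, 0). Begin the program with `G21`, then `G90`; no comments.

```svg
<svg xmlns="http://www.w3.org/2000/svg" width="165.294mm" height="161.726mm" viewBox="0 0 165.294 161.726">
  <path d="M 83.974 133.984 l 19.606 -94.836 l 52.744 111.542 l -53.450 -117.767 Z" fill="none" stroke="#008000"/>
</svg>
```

G21
G90
G0 X83.974 Y27.742
M4 S839
G01 X103.580 Y122.578 F1234
G01 X156.324 Y11.036 F1234
G01 X102.874 Y128.803 F1234
G01 X83.974 Y27.742 F1234
M5
G0 X0.000 Y0.000

Since the viewBox matches the mm dimensions, user units are millimetres directly. The only transform is the Y-flip y_m = 161.726 − y_svg.

Shape 1 is a closed polygon drawn with `<path>`. Its stroke #008000 means cut at S839, F1234. After flipping Y the toolpath is (83.974,27.742) → (103.580,122.578) → (156.324,11.036) → (102.874,128.803) → (83.974,27.742), returning to the start.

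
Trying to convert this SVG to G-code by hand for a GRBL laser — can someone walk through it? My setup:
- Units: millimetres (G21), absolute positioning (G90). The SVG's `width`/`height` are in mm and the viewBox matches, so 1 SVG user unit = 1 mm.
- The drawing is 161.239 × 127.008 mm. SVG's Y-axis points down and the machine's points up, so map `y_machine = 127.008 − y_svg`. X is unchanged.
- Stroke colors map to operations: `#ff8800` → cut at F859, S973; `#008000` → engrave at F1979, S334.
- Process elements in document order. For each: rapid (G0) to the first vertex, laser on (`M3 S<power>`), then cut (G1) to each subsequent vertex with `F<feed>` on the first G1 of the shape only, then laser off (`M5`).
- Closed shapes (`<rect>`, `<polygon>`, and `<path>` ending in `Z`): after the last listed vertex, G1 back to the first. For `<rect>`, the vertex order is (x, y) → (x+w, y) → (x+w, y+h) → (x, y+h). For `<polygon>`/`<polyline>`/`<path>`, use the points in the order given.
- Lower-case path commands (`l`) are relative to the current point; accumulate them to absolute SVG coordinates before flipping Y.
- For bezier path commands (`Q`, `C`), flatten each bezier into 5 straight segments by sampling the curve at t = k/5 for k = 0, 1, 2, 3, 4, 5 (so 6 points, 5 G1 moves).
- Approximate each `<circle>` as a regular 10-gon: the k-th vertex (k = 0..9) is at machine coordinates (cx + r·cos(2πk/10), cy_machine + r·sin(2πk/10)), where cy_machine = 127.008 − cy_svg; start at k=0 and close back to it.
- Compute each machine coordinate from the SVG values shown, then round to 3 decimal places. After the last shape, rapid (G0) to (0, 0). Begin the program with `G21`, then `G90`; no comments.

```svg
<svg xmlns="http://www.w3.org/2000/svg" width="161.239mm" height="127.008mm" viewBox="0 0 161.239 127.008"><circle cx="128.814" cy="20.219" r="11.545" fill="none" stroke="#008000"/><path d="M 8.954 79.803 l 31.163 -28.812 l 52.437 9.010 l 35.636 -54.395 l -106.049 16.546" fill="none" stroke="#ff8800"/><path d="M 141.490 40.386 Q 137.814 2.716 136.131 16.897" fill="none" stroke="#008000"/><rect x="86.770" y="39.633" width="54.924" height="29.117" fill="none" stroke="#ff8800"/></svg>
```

Since the viewBox matches the mm dimensions, user units are millimetres directly. The only transform is the Y-flip y_m = 127.008 − y_svg.

Shape 1 is a circle drawn with `<circle>`. Its stroke #008000 means engrave at S334, F1979. After flipping Y the toolpath is (140.359,106.789) → (138.154,113.575) → (132.382,117.769) → (125.246,117.769) → (119.474,113.575) → (117.269,106.789) → (119.474,100.003) → (125.246,95.809) → (132.382,95.809) → (138.154,100.003) → (140.359,106.789), returning to the start.

Shape 2 is a open polyline drawn with `<path>`. Its stroke #ff8800 means cut at S973, F859. After flipping Y the toolpath is (8.954,47.205) → (40.117,76.017) → (92.554,67.007) → (128.190,121.402) → (22.141,104.856).

Shape 3 is a quadratic bezier drawn with `<path>`. Its stroke #008000 means engrave at S334, F1979. After flipping Y the toolpath is (141.490,86.622) → (140.099,99.616) → (138.868,108.462) → (137.796,113.160) → (136.884,113.709) → (136.131,110.111).

Shape 4 is a rectangle drawn with `<rect>`. Its stroke #ff8800 means cut at S973, F859. After flipping Y the toolpath is (86.770,87.375) → (141.694,87.375) → (141.694,58.258) → (86.770,58.258) → (86.770,87.375), returning to the start.

G21
G90
G0 X140.359 Y106.789
M3 S334
G1 X138.154 Y113.575 F1979
G1 X132.382 Y117.769
G1 X125.246 Y117.769
G1 X119.474 Y113.575
G1 X117.269 Y106.789
G1 X119.474 Y100.003
G1 X125.246 Y95.809
G1 X132.382 Y95.809
G1 X138.154 Y100.003
G1 X140.359 Y106.789
M5
G0 X8.954 Y47.205
M3 S973
G1 X40.117 Y76.017 F859
G1 X92.554 Y67.007
G1 X128.190 Y121.402
G1 X22.141 Y104.856
M5
G0 X141.490 Y86.622
M3 S334
G1 X140.099 Y99.616 F1979
G1 X138.868 Y108.462
G1 X137.796 Y113.160
G1 X136.884 Y113.709
G1 X136.131 Y110.111
M5
G0 X86.770 Y87.375
M3 S973
G1 X141.694 Y87.375 F859
G1 X141.694 Y58.258
G1 X86.770 Y58.258
G1 X86.770 Y87.375
M5
G0 X0.000 Y0.000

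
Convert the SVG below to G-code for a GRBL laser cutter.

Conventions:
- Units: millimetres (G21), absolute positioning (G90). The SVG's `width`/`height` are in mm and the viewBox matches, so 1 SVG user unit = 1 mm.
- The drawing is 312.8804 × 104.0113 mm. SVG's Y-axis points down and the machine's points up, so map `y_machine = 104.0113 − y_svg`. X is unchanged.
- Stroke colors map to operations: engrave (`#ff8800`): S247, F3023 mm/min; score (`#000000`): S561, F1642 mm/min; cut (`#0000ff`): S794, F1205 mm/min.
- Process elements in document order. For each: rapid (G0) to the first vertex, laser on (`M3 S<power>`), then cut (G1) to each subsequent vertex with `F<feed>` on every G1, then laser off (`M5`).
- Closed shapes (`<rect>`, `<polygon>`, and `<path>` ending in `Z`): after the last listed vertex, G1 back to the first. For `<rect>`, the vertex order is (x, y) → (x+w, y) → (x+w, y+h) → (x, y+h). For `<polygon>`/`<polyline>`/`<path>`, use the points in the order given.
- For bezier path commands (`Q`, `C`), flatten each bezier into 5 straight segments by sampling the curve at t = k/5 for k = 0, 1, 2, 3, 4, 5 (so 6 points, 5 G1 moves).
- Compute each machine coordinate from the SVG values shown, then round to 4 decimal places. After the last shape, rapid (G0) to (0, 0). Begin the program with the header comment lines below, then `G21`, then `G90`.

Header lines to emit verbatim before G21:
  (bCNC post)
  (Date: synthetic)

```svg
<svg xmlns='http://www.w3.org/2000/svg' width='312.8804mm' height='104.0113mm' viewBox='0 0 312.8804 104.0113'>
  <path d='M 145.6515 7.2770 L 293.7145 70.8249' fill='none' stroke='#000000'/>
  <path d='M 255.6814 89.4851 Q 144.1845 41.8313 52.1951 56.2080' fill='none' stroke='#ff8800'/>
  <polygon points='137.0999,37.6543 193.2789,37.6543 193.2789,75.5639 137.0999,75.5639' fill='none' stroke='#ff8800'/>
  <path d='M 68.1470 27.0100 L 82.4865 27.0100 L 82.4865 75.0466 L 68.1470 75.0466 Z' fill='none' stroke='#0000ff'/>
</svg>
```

(bCNC post)
(Date: synthetic)
G21
G90
G0 X145.6515 Y96.7343
M3 S561
G1 X293.7145 Y33.1864 F1642
M5
G0 X255.6814 Y14.5262
M3 S247
G1 X211.8629 Y31.1065 F3023
G1 X169.6051 Y42.7244 F3023
G1 X128.9078 Y49.3798 F3023
G1 X89.7712 Y51.0728 F3023
G1 X52.1951 Y47.8033 F3023
M5
G0 X137.0999 Y66.3570
M3 S247
G1 X193.2789 Y66.3570 F3023
G1 X193.2789 Y28.4474 F3023
G1 X137.0999 Y28.4474 F3023
G1 X137.0999 Y66.3570 F3023
M5
G0 X68.1470 Y77.0013
M3 S794
G1 X82.4865 Y77.0013 F1205
G1 X82.4865 Y28.9647 F1205
G1 X68.1470 Y28.9647 F1205
G1 X68.1470 Y77.0013 F1205
M5
G0 X0.0000 Y0.0000

viewBox `0 0 312.8804 104.0113` with mm width/height → 1 unit = 1 mm. Flip: y_m = 104.0113 − y_svg.

**Shape 1** — `<path>` line segment, stroke `#000000` → score (S561, F1642). Machine vertices: (145.6515,96.7343) → (293.7145,33.1864). Open path.

**Shape 2** — `<path>` quadratic bezier, stroke `#ff8800` → engrave (S247, F3023). Control points (SVG): P0=(255.6814,89.4851), P1=(144.1845,41.8313), P2=(52.1951,56.2080); sampled at t=k/5. Machine vertices: (255.6814,14.5262) → (211.8629,31.1065) → (169.6051,42.7244) → (128.9078,49.3798) → (89.7712,51.0728) → (52.1951,47.8033). Open path.

**Shape 3** — `<polygon>` rectangle, stroke `#ff8800` → engrave (S247, F3023). Machine vertices: (137.0999,66.3570) → (193.2789,66.3570) → (193.2789,28.4474) → (137.0999,28.4474) → (137.0999,66.3570). Closed: final G1 returns to the first vertex.

**Shape 4** — `<path>` rectangle, stroke `#0000ff` → cut (S794, F1205). Machine vertices: (68.1470,77.0013) → (82.4865,77.0013) → (82.4865,28.9647) → (68.1470,28.9647) → (68.1470,77.0013). Closed: final G1 returns to the first vertex.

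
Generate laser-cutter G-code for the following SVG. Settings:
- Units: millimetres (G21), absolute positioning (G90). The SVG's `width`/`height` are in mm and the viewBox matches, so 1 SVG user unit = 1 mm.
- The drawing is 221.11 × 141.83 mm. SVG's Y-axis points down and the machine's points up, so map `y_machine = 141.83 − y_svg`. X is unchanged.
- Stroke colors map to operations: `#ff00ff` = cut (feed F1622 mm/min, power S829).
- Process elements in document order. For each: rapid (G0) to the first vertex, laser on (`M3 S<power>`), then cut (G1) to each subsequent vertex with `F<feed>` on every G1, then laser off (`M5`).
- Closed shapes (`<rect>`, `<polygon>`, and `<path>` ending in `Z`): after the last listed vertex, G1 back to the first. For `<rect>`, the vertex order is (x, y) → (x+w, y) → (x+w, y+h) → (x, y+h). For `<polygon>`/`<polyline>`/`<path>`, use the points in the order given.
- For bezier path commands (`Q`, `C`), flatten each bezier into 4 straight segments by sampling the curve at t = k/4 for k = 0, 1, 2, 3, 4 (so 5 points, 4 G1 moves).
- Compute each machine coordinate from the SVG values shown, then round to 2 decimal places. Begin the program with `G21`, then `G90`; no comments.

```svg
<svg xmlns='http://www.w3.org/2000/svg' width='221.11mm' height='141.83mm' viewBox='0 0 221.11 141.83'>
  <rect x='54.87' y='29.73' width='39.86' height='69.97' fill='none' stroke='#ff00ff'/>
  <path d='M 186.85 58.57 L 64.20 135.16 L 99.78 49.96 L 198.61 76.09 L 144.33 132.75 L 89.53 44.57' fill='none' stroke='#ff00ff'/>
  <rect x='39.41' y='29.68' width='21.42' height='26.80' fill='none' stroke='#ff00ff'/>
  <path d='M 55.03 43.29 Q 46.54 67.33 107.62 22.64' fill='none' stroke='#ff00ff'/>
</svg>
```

G21
G90
G0 X54.87 Y112.10
M3 S829
G1 X94.73 Y112.10 F1622
G1 X94.73 Y42.13 F1622
G1 X54.87 Y42.13 F1622
G1 X54.87 Y112.10 F1622
M5
G0 X186.85 Y83.26
M3 S829
G1 X64.20 Y6.67 F1622
G1 X99.78 Y91.87 F1622
G1 X198.61 Y65.74 F1622
G1 X144.33 Y9.08 F1622
G1 X89.53 Y97.26 F1622
M5
G0 X39.41 Y112.15
M3 S829
G1 X60.83 Y112.15 F1622
G1 X60.83 Y85.35 F1622
G1 X39.41 Y85.35 F1622
G1 X39.41 Y112.15 F1622
M5
G0 X55.03 Y98.54
M3 S829
G1 X55.13 Y90.82 F1622
G1 X63.93 Y91.68 F1622
G1 X81.43 Y101.14 F1622
G1 X107.62 Y119.19 F1622
M5

viewBox `0 0 221.11 141.83` with mm width/height → 1 unit = 1 mm. Flip: y_m = 141.83 − y_svg.

**Shape 1** — `<rect>` rectangle, stroke `#ff00ff` → cut (S829, F1622). Machine vertices: (54.87,112.10) → (94.73,112.10) → (94.73,42.13) → (54.87,42.13) → (54.87,112.10). Closed: final G1 returns to the first vertex.

**Shape 2** — `<path>` open polyline, stroke `#ff00ff` → cut (S829, F1622). Machine vertices: (186.85,83.26) → (64.20,6.67) → (99.78,91.87) → (198.61,65.74) → (144.33,9.08) → (89.53,97.26). Open path.

**Shape 3** — `<rect>` rectangle, stroke `#ff00ff` → cut (S829, F1622). Machine vertices: (39.41,112.15) → (60.83,112.15) → (60.83,85.35) → (39.41,85.35) → (39.41,112.15). Closed: final G1 returns to the first vertex.

**Shape 4** — `<path>` quadratic bezier, stroke `#ff00ff` → cut (S829, F1622). Control points (SVG): P0=(55.03,43.29), P1=(46.54,67.33), P2=(107.62,22.64); sampled at t=k/4. Machine vertices: (55.03,98.54) → (55.13,90.82) → (63.93,91.68) → (81.43,101.14) → (107.62,119.19). Open path.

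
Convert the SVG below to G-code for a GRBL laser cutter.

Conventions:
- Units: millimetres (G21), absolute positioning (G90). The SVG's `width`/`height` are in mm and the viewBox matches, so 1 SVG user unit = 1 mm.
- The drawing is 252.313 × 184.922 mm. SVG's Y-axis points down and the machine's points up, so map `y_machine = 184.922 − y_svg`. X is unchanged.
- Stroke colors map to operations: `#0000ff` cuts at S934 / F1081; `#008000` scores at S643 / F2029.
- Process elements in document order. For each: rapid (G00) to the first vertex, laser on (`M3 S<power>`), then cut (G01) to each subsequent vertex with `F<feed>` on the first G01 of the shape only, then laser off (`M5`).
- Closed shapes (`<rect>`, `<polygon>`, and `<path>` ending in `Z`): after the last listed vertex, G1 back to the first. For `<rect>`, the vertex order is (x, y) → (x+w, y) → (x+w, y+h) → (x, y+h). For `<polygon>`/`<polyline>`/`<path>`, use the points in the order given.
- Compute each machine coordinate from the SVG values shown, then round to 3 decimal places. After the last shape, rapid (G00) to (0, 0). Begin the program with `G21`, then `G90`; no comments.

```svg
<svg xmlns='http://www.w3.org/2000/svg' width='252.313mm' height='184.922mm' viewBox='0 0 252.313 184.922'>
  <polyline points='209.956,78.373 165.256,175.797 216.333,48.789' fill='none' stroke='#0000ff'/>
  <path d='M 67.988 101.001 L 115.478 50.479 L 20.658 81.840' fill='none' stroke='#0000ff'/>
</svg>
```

G21
G90
G00 X209.956 Y106.549
M3 S934
G01 X165.256 Y9.125 F1081
G01 X216.333 Y136.133
M5
G00 X67.988 Y83.921
M3 S934
G01 X115.478 Y134.443 F1081
G01 X20.658 Y103.082
M5
G00 X0.000 Y0.000

viewBox `0 0 252.313 184.922` with mm width/height → 1 unit = 1 mm. Flip: y_m = 184.922 − y_svg.

**Shape 1** — `<polyline>` open polyline, stroke `#0000ff` → cut (S934, F1081). Machine vertices: (209.956,106.549) → (165.256,9.125) → (216.333,136.133). Open path.

**Shape 2** — `<path>` open polyline, stroke `#0000ff` → cut (S934, F1081). Machine vertices: (67.988,83.921) → (115.478,134.443) → (20.658,103.082). Open path.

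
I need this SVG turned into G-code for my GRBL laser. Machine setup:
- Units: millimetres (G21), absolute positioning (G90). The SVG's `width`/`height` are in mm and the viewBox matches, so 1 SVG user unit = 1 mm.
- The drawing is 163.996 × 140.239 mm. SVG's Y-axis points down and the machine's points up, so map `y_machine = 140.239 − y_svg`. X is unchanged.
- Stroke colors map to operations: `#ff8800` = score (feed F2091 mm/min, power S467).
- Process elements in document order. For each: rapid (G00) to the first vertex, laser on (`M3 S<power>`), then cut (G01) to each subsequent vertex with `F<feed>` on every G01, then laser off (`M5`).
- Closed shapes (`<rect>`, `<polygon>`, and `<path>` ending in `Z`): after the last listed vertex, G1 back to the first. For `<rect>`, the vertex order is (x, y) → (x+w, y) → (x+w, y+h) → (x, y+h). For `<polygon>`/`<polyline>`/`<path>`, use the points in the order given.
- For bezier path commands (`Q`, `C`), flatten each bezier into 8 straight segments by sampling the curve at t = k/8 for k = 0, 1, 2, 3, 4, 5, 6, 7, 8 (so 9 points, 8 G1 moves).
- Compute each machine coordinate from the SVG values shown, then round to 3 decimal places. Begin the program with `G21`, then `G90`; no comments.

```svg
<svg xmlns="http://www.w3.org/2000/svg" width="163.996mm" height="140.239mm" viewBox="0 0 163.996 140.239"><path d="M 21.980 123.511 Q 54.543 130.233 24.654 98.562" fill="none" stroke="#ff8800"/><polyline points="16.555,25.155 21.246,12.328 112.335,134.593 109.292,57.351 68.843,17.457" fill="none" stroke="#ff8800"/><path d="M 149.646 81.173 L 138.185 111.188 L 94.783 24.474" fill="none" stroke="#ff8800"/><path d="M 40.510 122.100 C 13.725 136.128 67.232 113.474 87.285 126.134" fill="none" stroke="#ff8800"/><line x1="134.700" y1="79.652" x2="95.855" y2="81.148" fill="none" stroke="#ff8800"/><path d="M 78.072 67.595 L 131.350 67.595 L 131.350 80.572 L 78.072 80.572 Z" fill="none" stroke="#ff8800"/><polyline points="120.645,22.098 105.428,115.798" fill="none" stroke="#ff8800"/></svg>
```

G21
G90
G00 X21.980 Y16.728
M3 S467
G01 X29.145 Y15.647 F2091
G01 X34.358 Y15.767 F2091
G01 X37.620 Y17.086 F2091
G01 X38.930 Y19.604 F2091
G01 X38.288 Y23.323 F2091
G01 X35.695 Y28.241 F2091
G01 X31.150 Y34.359 F2091
G01 X24.654 Y41.677 F2091
M5
G00 X16.555 Y115.084
M3 S467
G01 X21.246 Y127.911 F2091
G01 X112.335 Y5.646 F2091
G01 X109.292 Y82.888 F2091
G01 X68.843 Y122.782 F2091
M5
G00 X149.646 Y59.066
M3 S467
G01 X138.185 Y29.051 F2091
G01 X94.783 Y115.765 F2091
M5
G00 X40.510 Y18.139
M3 S467
G01 X34.007 Y14.457 F2091
G01 X33.699 Y13.371 F2091
G01 X38.252 Y14.036 F2091
G01 X46.333 Y15.609 F2091
G01 X56.610 Y17.246 F2091
G01 X67.750 Y18.104 F2091
G01 X78.419 Y17.338 F2091
G01 X87.285 Y14.105 F2091
M5
G00 X134.700 Y60.587
M3 S467
G01 X95.855 Y59.091 F2091
M5
G00 X78.072 Y72.644
M3 S467
G01 X131.350 Y72.644 F2091
G01 X131.350 Y59.667 F2091
G01 X78.072 Y59.667 F2091
G01 X78.072 Y72.644 F2091
M5
G00 X120.645 Y118.141
M3 S467
G01 X105.428 Y24.441 F2091
M5

Since the viewBox matches the mm dimensions, user units are millimetres directly. The only transform is the Y-flip y_m = 140.239 − y_svg.

Shape 1 is a quadratic bezier drawn with `<path>`. Its stroke #ff8800 means score at S467, F2091. After flipping Y the toolpath is (21.980,16.728) → (29.145,15.647) → (34.358,15.767) → (37.620,17.086) → (38.930,19.604) → (38.288,23.323) → (35.695,28.241) → (31.150,34.359) → (24.654,41.677).

Shape 2 is a open polyline drawn with `<polyline>`. Its stroke #ff8800 means score at S467, F2091. After flipping Y the toolpath is (16.555,115.084) → (21.246,127.911) → (112.335,5.646) → (109.292,82.888) → (68.843,122.782).

Shape 3 is a open polyline drawn with `<path>`. Its stroke #ff8800 means score at S467, F2091. After flipping Y the toolpath is (149.646,59.066) → (138.185,29.051) → (94.783,115.765).

Shape 4 is a cubic bezier drawn with `<path>`. Its stroke #ff8800 means score at S467, F2091. After flipping Y the toolpath is (40.510,18.139) → (34.007,14.457) → (33.699,13.371) → (38.252,14.036) → (46.333,15.609) → (56.610,17.246) → (67.750,18.104) → (78.419,17.338) → (87.285,14.105).

Shape 5 is a line segment drawn with `<line>`. Its stroke #ff8800 means score at S467, F2091. After flipping Y the toolpath is (134.700,60.587) → (95.855,59.091).

Shape 6 is a rectangle drawn with `<path>`. Its stroke #ff8800 means score at S467, F2091. After flipping Y the toolpath is (78.072,72.644) → (131.350,72.644) → (131.350,59.667) → (78.072,59.667) → (78.072,72.644), returning to the start.

Shape 7 is a line segment drawn with `<polyline>`. Its stroke #ff8800 means score at S467, F2091. After flipping Y the toolpath is (120.645,118.141) → (105.428,24.441).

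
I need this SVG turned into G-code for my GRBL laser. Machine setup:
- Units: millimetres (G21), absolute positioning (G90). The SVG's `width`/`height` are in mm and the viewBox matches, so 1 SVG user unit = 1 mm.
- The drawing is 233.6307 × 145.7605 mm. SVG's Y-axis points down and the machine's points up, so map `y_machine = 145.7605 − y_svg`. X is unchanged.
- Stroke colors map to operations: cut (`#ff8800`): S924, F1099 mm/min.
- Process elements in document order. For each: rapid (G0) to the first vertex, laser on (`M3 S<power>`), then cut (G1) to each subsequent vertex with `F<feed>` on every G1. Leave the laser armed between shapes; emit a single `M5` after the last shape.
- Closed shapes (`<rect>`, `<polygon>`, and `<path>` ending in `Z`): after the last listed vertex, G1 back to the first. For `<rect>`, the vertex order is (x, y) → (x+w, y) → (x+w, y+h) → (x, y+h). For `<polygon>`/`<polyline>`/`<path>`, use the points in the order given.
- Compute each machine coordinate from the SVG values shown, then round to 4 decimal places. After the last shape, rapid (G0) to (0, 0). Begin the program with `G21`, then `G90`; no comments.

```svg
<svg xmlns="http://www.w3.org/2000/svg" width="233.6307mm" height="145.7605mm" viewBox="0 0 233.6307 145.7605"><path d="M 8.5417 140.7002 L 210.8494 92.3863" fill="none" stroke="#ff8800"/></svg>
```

G21
G90
G0 X8.5417 Y5.0603
M3 S924
G1 X210.8494 Y53.3742 F1099
M5
G0 X0.0000 Y0.0000

Since the viewBox matches the mm dimensions, user units are millimetres directly. The only transform is the Y-flip y_m = 145.7605 − y_svg.

Shape 1 is a line segment drawn with `<path>`. Its stroke #ff8800 means cut at S924, F1099. After flipping Y the toolpath is (8.5417,5.0603) → (210.8494,53.3742).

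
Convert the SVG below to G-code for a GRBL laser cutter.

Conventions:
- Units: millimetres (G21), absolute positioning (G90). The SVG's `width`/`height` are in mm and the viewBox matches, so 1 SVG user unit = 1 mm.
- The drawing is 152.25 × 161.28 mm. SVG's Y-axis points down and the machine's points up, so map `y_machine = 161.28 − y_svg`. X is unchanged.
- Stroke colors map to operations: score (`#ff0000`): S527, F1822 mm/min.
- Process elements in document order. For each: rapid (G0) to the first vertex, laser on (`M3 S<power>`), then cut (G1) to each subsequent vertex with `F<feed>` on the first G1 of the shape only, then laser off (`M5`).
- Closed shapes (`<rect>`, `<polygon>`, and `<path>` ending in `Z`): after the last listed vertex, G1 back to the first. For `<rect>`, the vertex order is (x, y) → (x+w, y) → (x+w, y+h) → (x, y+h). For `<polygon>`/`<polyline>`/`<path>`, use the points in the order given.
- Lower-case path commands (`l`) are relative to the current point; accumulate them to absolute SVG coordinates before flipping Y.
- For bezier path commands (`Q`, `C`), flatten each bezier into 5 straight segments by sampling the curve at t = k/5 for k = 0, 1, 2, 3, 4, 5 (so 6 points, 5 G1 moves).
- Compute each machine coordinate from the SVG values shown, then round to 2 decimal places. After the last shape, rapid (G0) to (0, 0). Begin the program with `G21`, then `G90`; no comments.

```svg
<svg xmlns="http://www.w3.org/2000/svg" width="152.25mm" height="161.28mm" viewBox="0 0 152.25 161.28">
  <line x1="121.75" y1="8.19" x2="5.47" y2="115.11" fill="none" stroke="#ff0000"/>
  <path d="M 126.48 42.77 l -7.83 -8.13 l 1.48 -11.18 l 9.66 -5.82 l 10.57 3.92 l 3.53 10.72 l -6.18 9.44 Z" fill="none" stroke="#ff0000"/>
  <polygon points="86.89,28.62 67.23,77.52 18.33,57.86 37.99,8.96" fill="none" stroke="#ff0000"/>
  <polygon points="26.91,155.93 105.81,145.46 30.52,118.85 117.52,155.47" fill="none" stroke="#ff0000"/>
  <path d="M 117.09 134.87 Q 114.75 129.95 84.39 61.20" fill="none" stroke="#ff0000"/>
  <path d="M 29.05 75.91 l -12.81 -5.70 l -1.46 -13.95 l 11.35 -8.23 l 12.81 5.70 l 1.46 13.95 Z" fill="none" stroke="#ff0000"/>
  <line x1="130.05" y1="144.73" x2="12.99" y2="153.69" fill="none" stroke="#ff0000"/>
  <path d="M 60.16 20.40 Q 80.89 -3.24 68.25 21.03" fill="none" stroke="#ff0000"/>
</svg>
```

G21
G90
G0 X121.75 Y153.09
M3 S527
G1 X5.47 Y46.17 F1822
M5
G0 X126.48 Y118.51
M3 S527
G1 X118.65 Y126.64 F1822
G1 X120.13 Y137.82
G1 X129.79 Y143.64
G1 X140.36 Y139.72
G1 X143.89 Y129.00
G1 X137.71 Y119.56
G1 X126.48 Y118.51
M5
G0 X86.89 Y132.66
M3 S527
G1 X67.23 Y83.76 F1822
G1 X18.33 Y103.42
G1 X37.99 Y152.32
G1 X86.89 Y132.66
M5
G0 X26.91 Y5.35
M3 S527
G1 X105.81 Y15.82 F1822
G1 X30.52 Y42.43
G1 X117.52 Y5.81
G1 X26.91 Y5.35
M5
G0 X117.09 Y26.41
M3 S527
G1 X115.03 Y30.93 F1822
G1 X110.73 Y40.56
G1 X104.19 Y55.29
G1 X95.41 Y75.13
G1 X84.39 Y100.08
M5
G0 X29.05 Y85.37
M3 S527
G1 X16.24 Y91.07 F1822
G1 X14.78 Y105.02
G1 X26.13 Y113.25
G1 X38.94 Y107.55
G1 X40.40 Y93.60
G1 X29.05 Y85.37
M5
G0 X130.05 Y16.55
M3 S527
G1 X12.99 Y7.59 F1822
M5
G0 X60.16 Y140.88
M3 S527
G1 X67.12 Y148.42 F1822
G1 X71.40 Y152.13
G1 X73.02 Y152.00
G1 X71.97 Y148.04
G1 X68.25 Y140.25
M5
G0 X0.00 Y0.00

1 u = 1 mm; y_m = 161.28 − y.

[1] `<line>` line segment, #ff0000→score S527 F1822: (121.75,153.09) → (5.47,46.17)

[2] `<path>` regular polygon, #ff0000→score S527 F1822: (126.48,118.51) → (118.65,126.64) → (120.13,137.82) → (129.79,143.64) → (140.36,139.72) → (143.89,129.00) → (137.71,119.56) → (126.48,118.51) (closed)

[3] `<polygon>` regular polygon, #ff0000→score S527 F1822: (86.89,132.66) → (67.23,83.76) → (18.33,103.42) → (37.99,152.32) → (86.89,132.66) (closed)

[4] `<polygon>` closed polygon, #ff0000→score S527 F1822: (26.91,5.35) → (105.81,15.82) → (30.52,42.43) → (117.52,5.81) → (26.91,5.35) (closed)

[5] `<path>` quadratic bezier, #ff0000→score S527 F1822: (117.09,26.41) → (115.03,30.93) → (110.73,40.56) → (104.19,55.29) → (95.41,75.13) → (84.39,100.08)

[6] `<path>` regular polygon, #ff0000→score S527 F1822: (29.05,85.37) → (16.24,91.07) → (14.78,105.02) → (26.13,113.25) → (38.94,107.55) → (40.40,93.60) → (29.05,85.37) (closed)

[7] `<line>` line segment, #ff0000→score S527 F1822: (130.05,16.55) → (12.99,7.59)

[8] `<path>` quadratic bezier, #ff0000→score S527 F1822: (60.16,140.88) → (67.12,148.42) → (71.40,152.13) → (73.02,152.00) → (71.97,148.04) → (68.25,140.25)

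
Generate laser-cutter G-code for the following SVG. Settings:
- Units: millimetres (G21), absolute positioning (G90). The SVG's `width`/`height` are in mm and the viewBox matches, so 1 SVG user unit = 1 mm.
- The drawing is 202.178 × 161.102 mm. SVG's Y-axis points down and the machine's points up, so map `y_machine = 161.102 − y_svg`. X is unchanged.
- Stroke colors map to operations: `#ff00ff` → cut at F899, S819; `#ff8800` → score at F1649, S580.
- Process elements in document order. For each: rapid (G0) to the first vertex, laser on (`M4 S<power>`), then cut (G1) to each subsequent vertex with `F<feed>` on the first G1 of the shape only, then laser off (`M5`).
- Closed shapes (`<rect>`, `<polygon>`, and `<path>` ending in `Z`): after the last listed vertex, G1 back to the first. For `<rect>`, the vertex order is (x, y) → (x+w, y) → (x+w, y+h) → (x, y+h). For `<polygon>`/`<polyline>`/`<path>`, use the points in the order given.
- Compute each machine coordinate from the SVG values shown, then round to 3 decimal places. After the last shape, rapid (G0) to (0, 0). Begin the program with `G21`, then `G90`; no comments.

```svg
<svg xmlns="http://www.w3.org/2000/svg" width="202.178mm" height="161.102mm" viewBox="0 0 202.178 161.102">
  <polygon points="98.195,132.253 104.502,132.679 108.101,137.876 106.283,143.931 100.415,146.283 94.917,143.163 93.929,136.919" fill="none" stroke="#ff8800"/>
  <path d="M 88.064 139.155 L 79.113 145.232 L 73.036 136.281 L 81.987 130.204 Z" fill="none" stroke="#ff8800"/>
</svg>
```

G21
G90
G0 X98.195 Y28.849
M4 S580
G1 X104.502 Y28.423 F1649
G1 X108.101 Y23.226
G1 X106.283 Y17.171
G1 X100.415 Y14.819
G1 X94.917 Y17.939
G1 X93.929 Y24.183
G1 X98.195 Y28.849
M5
G0 X88.064 Y21.947
M4 S580
G1 X79.113 Y15.870 F1649
G1 X73.036 Y24.821
G1 X81.987 Y30.898
G1 X88.064 Y21.947
M5
G0 X0.000 Y0.000

Since the viewBox matches the mm dimensions, user units are millimetres directly. The only transform is the Y-flip y_m = 161.102 − y_svg.

Shape 1 is a regular polygon drawn with `<polygon>`. Its stroke #ff8800 means score at S580, F1649. After flipping Y the toolpath is (98.195,28.849) → (104.502,28.423) → (108.101,23.226) → (106.283,17.171) → (100.415,14.819) → (94.917,17.939) → (93.929,24.183) → (98.195,28.849), returning to the start.

Shape 2 is a regular polygon drawn with `<path>`. Its stroke #ff8800 means score at S580, F1649. After flipping Y the toolpath is (88.064,21.947) → (79.113,15.870) → (73.036,24.821) → (81.987,30.898) → (88.064,21.947), returning to the start.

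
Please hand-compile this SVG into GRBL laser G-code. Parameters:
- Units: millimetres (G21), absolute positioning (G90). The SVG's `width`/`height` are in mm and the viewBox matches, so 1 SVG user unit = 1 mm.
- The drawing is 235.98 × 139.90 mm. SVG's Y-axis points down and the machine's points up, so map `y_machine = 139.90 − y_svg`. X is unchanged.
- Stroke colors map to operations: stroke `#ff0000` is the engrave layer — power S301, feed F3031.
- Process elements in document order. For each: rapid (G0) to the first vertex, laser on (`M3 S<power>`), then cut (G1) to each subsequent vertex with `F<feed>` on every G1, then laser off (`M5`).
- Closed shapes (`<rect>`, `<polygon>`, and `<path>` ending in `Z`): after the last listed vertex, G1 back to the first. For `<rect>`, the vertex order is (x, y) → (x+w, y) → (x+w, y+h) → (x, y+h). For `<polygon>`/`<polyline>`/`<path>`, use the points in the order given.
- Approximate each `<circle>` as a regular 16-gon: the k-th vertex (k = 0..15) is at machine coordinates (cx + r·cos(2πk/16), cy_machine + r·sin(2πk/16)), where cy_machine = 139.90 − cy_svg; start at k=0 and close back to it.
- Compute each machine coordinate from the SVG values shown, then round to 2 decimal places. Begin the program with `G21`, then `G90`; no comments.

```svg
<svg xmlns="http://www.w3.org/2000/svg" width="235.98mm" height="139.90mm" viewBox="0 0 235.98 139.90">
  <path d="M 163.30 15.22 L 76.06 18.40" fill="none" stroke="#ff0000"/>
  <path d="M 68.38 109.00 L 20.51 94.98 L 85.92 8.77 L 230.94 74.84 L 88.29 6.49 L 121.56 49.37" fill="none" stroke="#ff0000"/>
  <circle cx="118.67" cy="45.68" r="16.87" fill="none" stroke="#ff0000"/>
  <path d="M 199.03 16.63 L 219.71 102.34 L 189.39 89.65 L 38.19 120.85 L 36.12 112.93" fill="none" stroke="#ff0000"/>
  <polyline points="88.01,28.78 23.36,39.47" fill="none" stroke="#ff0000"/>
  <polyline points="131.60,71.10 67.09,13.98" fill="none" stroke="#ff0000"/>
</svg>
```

G21
G90
G0 X163.30 Y124.68
M3 S301
G1 X76.06 Y121.50 F3031
M5
G0 X68.38 Y30.90
M3 S301
G1 X20.51 Y44.92 F3031
G1 X85.92 Y131.13 F3031
G1 X230.94 Y65.06 F3031
G1 X88.29 Y133.41 F3031
G1 X121.56 Y90.53 F3031
M5
G0 X135.54 Y94.22
M3 S301
G1 X134.26 Y100.68 F3031
G1 X130.60 Y106.15 F3031
G1 X125.13 Y109.81 F3031
G1 X118.67 Y111.09 F3031
G1 X112.21 Y109.81 F3031
G1 X106.74 Y106.15 F3031
G1 X103.08 Y100.68 F3031
G1 X101.80 Y94.22 F3031
G1 X103.08 Y87.76 F3031
G1 X106.74 Y82.29 F3031
G1 X112.21 Y78.63 F3031
G1 X118.67 Y77.35 F3031
G1 X125.13 Y78.63 F3031
G1 X130.60 Y82.29 F3031
G1 X134.26 Y87.76 F3031
G1 X135.54 Y94.22 F3031
M5
G0 X199.03 Y123.27
M3 S301
G1 X219.71 Y37.56 F3031
G1 X189.39 Y50.25 F3031
G1 X38.19 Y19.05 F3031
G1 X36.12 Y26.97 F3031
M5
G0 X88.01 Y111.12
M3 S301
G1 X23.36 Y100.43 F3031
M5
G0 X131.60 Y68.80
M3 S301
G1 X67.09 Y125.92 F3031
M5

1 u = 1 mm; y_m = 139.90 − y.

[1] `<path>` line segment, #ff0000→engrave S301 F3031: (163.30,124.68) → (76.06,121.50)

[2] `<path>` open polyline, #ff0000→engrave S301 F3031: (68.38,30.90) → (20.51,44.92) → (85.92,131.13) → (230.94,65.06) → (88.29,133.41) → (121.56,90.53)

[3] `<circle>` circle, #ff0000→engrave S301 F3031: (135.54,94.22) → (134.26,100.68) → (130.60,106.15) → (125.13,109.81) → (118.67,111.09) → (112.21,109.81) → (106.74,106.15) → (103.08,100.68) → (101.80,94.22) → (103.08,87.76) → (106.74,82.29) → (112.21,78.63) → (118.67,77.35) → (125.13,78.63) → (130.60,82.29) → (134.26,87.76) → (135.54,94.22) (closed)

[4] `<path>` open polyline, #ff0000→engrave S301 F3031: (199.03,123.27) → (219.71,37.56) → (189.39,50.25) → (38.19,19.05) → (36.12,26.97)

[5] `<polyline>` line segment, #ff0000→engrave S301 F3031: (88.01,111.12) → (23.36,100.43)

[6] `<polyline>` line segment, #ff0000→engrave S301 F3031: (131.60,68.80) → (67.09,125.92)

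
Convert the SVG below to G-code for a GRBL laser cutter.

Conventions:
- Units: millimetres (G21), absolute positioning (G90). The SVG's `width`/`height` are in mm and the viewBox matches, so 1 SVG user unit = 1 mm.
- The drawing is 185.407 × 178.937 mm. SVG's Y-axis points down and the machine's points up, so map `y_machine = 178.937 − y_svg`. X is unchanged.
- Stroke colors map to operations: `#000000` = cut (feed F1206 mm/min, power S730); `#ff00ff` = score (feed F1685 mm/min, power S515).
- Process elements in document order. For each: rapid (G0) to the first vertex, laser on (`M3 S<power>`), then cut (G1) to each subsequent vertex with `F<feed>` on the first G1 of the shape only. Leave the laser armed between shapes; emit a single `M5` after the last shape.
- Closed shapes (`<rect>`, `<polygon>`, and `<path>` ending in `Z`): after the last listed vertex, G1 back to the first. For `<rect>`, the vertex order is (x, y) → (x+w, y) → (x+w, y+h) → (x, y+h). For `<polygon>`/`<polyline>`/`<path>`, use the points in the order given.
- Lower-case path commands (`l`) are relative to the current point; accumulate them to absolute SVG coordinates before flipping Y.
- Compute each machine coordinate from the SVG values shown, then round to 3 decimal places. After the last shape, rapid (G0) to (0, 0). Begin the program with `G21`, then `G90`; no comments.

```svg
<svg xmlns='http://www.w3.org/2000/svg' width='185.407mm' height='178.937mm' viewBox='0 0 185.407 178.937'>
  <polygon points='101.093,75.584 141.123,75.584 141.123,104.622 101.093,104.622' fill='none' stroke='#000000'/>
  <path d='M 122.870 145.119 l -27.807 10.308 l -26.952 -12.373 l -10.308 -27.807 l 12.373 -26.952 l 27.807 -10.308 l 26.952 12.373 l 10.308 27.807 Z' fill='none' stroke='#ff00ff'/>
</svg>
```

G21
G90
G0 X101.093 Y103.353
M3 S730
G1 X141.123 Y103.353 F1206
G1 X141.123 Y74.315
G1 X101.093 Y74.315
G1 X101.093 Y103.353
G0 X122.870 Y33.818
M3 S515
G1 X95.063 Y23.510 F1685
G1 X68.111 Y35.883
G1 X57.803 Y63.690
G1 X70.176 Y90.642
G1 X97.983 Y100.950
G1 X124.935 Y88.577
G1 X135.243 Y60.770
G1 X122.870 Y33.818
M5
G0 X0.000 Y0.000

Since the viewBox matches the mm dimensions, user units are millimetres directly. The only transform is the Y-flip y_m = 178.937 − y_svg.

Shape 1 is a rectangle drawn with `<polygon>`. Its stroke #000000 means cut at S730, F1206. After flipping Y the toolpath is (101.093,103.353) → (141.123,103.353) → (141.123,74.315) → (101.093,74.315) → (101.093,103.353), returning to the start.

Shape 2 is a regular polygon drawn with `<path>`. Its stroke #ff00ff means score at S515, F1685. After flipping Y the toolpath is (122.870,33.818) → (95.063,23.510) → (68.111,35.883) → (57.803,63.690) → (70.176,90.642) → (97.983,100.950) → (124.935,88.577) → (135.243,60.770) → (122.870,33.818), returning to the start.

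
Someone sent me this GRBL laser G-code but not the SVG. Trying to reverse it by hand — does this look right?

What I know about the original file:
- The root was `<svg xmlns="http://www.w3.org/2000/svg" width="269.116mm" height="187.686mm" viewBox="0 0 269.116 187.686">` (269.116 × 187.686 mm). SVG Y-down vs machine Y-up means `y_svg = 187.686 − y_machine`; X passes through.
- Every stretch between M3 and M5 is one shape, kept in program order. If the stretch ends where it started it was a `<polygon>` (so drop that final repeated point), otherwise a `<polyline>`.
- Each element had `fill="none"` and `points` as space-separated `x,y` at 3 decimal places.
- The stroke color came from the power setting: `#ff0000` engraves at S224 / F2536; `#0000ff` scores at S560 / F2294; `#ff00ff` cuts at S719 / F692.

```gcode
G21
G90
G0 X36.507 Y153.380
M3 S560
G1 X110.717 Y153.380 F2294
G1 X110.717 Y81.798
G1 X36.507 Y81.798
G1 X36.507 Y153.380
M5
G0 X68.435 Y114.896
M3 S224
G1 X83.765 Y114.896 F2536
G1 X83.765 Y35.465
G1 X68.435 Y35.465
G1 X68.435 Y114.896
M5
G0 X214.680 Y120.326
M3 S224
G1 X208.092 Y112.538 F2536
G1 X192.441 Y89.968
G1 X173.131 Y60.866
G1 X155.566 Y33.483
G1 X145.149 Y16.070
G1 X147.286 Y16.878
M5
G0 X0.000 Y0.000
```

<svg xmlns="http://www.w3.org/2000/svg" width="269.116mm" height="187.686mm" viewBox="0 0 269.116 187.686">
  <polygon points="36.507,34.306 110.717,34.306 110.717,105.888 36.507,105.888" fill="none" stroke="#0000ff"/>
  <polygon points="68.435,72.790 83.765,72.790 83.765,152.221 68.435,152.221" fill="none" stroke="#ff0000"/>
  <polyline points="214.680,67.360 208.092,75.148 192.441,97.718 173.131,126.820 155.566,154.203 145.149,171.616 147.286,170.808" fill="none" stroke="#ff0000"/>
</svg>

y_svg = 187.686 − y_m.

[1] S560→`#0000ff` (score); closed run; points: 36.507,34.306 110.717,34.306 110.717,105.888 36.507,105.888

[2] S224→`#ff0000` (engrave); closed run; points: 68.435,72.790 83.765,72.790 83.765,152.221 68.435,152.221

[3] S224→`#ff0000` (engrave); open run; points: 214.680,67.360 208.092,75.148 192.441,97.718 173.131,126.820 155.566,154.203 145.149,171.616 147.286,170.808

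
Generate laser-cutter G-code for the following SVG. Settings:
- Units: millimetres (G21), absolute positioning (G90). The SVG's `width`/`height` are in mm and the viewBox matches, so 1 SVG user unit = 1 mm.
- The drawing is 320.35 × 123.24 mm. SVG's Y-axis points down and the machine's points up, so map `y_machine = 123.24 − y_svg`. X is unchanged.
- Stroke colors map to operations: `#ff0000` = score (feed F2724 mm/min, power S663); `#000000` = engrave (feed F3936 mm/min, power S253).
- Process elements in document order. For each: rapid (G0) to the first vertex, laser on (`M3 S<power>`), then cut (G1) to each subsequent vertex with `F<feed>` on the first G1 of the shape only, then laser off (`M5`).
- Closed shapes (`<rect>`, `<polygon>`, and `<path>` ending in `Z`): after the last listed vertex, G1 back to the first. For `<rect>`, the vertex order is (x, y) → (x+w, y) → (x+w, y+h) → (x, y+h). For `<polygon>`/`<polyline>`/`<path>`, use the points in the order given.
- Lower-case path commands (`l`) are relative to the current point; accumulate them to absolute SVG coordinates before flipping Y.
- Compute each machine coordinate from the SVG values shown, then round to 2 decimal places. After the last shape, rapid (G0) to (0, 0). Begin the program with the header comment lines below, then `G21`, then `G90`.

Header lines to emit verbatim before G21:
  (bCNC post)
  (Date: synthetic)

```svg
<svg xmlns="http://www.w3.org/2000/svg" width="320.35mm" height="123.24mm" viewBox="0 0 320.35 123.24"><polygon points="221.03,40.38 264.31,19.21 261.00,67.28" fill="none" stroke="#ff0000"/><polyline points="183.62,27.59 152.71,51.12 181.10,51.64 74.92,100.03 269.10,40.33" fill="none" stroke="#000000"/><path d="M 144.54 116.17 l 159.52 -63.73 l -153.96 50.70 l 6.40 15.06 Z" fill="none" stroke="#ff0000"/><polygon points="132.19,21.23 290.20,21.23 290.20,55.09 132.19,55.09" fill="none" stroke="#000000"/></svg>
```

Since the viewBox matches the mm dimensions, user units are millimetres directly. The only transform is the Y-flip y_m = 123.24 − y_svg.

Shape 1 is a regular polygon drawn with `<polygon>`. Its stroke #ff0000 means score at S663, F2724. After flipping Y the toolpath is (221.03,82.86) → (264.31,104.03) → (261.00,55.96) → (221.03,82.86), returning to the start.

Shape 2 is a open polyline drawn with `<polyline>`. Its stroke #000000 means engrave at S253, F3936. After flipping Y the toolpath is (183.62,95.65) → (152.71,72.12) → (181.10,71.60) → (74.92,23.21) → (269.10,82.91).

Shape 3 is a closed polygon drawn with `<path>`. Its stroke #ff0000 means score at S663, F2724. After flipping Y the toolpath is (144.54,7.07) → (304.06,70.80) → (150.10,20.10) → (156.50,5.04) → (144.54,7.07), returning to the start.

Shape 4 is a rectangle drawn with `<polygon>`. Its stroke #000000 means engrave at S253, F3936. After flipping Y the toolpath is (132.19,102.01) → (290.20,102.01) → (290.20,68.15) → (132.19,68.15) → (132.19,102.01), returning to the start.

(bCNC post)
(Date: synthetic)
G21
G90
G0 X221.03 Y82.86
M3 S663
G1 X264.31 Y104.03 F2724
G1 X261.00 Y55.96
G1 X221.03 Y82.86
M5
G0 X183.62 Y95.65
M3 S253
G1 X152.71 Y72.12 F3936
G1 X181.10 Y71.60
G1 X74.92 Y23.21
G1 X269.10 Y82.91
M5
G0 X144.54 Y7.07
M3 S663
G1 X304.06 Y70.80 F2724
G1 X150.10 Y20.10
G1 X156.50 Y5.04
G1 X144.54 Y7.07
M5
G0 X132.19 Y102.01
M3 S253
G1 X290.20 Y102.01 F3936
G1 X290.20 Y68.15
G1 X132.19 Y68.15
G1 X132.19 Y102.01
M5
G0 X0.00 Y0.00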